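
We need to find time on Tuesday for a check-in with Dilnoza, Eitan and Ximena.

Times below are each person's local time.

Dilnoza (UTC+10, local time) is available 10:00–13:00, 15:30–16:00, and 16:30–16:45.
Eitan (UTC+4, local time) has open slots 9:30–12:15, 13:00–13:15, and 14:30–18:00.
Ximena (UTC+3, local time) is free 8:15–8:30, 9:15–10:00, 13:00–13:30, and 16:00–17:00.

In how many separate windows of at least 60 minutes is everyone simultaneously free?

0

Dilnoza → UTC: 00:00–03:00, 05:30–06:00, 06:30–06:45.
Eitan → UTC: 05:30–08:15, 09:00–09:15, 10:30–14:00.
Ximena → UTC: 05:15–05:30, 06:15–07:00, 10:00–10:30, 13:00–14:00.
Dilnoza ∩ Eitan: 05:30–06:00, 06:30–06:45.
Dilnoza ∩ Eitan ∩ Ximena: 06:30–06:45.
Windows ≥ 60 min: (none).
That's 0 windows.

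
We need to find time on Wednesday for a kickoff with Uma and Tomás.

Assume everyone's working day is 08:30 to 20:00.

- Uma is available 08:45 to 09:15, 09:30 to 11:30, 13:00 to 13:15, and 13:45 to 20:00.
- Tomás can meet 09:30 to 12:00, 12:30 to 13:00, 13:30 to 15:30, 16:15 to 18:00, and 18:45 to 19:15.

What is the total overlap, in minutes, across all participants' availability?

Uma ∩ Tomás: 09:30–11:30, 13:45–15:30, 16:15–18:00, 18:45–19:15.
Total common minutes: 120 + 105 + 105 + 30 = 360.

360 minutes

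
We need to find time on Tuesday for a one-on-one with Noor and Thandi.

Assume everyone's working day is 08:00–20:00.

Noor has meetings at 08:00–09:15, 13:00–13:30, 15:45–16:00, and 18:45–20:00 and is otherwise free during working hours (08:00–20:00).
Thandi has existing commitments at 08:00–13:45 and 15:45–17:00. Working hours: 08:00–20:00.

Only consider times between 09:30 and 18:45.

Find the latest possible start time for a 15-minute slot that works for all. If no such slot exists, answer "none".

18:30

Noor free within 08:00–20:00: 09:15–13:00, 13:30–15:45, 16:00–18:45.
Thandi free within 08:00–20:00: 13:45–15:45, 17:00–20:00.
Noor ∩ Thandi: 13:45–15:45, 17:00–18:45.
Restricted to 09:30–18:45: 13:45–15:45, 17:00–18:45.
Windows ≥ 15 min: 13:45–15:45, 17:00–18:45.
Latest start in the last window 17:00–18:45 is 18:45 − 15 min = 18:30.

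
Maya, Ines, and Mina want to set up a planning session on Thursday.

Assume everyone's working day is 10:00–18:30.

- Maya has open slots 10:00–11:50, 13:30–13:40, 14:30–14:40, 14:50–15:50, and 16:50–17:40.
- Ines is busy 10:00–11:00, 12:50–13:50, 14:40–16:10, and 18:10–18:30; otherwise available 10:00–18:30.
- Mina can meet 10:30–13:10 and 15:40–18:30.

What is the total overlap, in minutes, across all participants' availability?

100 minutes

Ines free within 10:00–18:30: 11:00–12:50, 13:50–14:40, 16:10–18:10.
Maya ∩ Ines: 11:00–11:50, 14:30–14:40, 16:50–17:40.
Maya ∩ Ines ∩ Mina: 11:00–11:50, 16:50–17:40.
Total common minutes: 50 + 50 = 100.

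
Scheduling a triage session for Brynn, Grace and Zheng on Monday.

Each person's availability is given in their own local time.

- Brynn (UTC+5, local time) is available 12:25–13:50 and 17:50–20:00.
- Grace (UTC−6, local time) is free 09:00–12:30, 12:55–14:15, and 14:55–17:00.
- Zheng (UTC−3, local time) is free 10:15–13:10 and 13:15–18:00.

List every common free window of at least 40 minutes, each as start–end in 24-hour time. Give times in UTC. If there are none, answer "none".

none

Brynn → UTC: 07:25–08:50, 12:50–15:00.
Grace → UTC: 15:00–18:30, 18:55–20:15, 20:55–23:00.
Zheng → UTC: 13:15–16:10, 16:15–21:00.
Brynn ∩ Grace: (none).
Brynn ∩ Grace ∩ Zheng: (none).
Windows ≥ 40 min: (none).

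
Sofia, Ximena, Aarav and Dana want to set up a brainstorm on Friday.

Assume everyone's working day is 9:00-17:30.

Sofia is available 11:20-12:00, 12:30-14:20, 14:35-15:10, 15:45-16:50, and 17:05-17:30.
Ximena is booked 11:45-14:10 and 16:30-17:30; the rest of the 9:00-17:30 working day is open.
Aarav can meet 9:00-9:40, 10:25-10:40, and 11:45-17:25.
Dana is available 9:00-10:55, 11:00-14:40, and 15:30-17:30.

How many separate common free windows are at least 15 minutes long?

1

Ximena free within 09:00–17:30: 09:00–11:45, 14:10–16:30.
Sofia ∩ Ximena: 11:20–11:45, 14:10–14:20, 14:35–15:10, 15:45–16:30.
Sofia ∩ Ximena ∩ Aarav: 14:10–14:20, 14:35–15:10, 15:45–16:30.
Sofia ∩ Ximena ∩ Aarav ∩ Dana: 14:10–14:20, 14:35–14:40, 15:45–16:30.
Windows ≥ 15 min: 15:45–16:30.
That's 1 window.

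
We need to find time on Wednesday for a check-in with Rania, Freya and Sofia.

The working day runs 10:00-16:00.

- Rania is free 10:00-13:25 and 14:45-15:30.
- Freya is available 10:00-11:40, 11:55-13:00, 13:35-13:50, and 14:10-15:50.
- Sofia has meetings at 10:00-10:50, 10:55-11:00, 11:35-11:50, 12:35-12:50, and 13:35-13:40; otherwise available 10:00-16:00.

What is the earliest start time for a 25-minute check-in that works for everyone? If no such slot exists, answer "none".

11:00

Sofia free within 10:00–16:00: 10:50–10:55, 11:00–11:35, 11:50–12:35, 12:50–13:35, 13:40–16:00.
Rania ∩ Freya: 10:00–11:40, 11:55–13:00, 14:45–15:30.
Rania ∩ Freya ∩ Sofia: 10:50–10:55, 11:00–11:35, 11:55–12:35, 12:50–13:00, 14:45–15:30.
Windows ≥ 25 min: 11:00–11:35, 11:55–12:35, 14:45–15:30.
Earliest such window starts at 11:00.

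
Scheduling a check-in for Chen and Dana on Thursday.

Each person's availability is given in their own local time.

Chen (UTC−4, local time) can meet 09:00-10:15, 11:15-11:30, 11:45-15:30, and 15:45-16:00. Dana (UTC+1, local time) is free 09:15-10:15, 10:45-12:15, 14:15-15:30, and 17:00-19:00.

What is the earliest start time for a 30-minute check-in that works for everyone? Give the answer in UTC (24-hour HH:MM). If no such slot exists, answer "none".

13:15

Chen → UTC: 13:00–14:15, 15:15–15:30, 15:45–19:30, 19:45–20:00.
Dana → UTC: 08:15–09:15, 09:45–11:15, 13:15–14:30, 16:00–18:00.
Chen ∩ Dana: 13:15–14:15, 16:00–18:00.
Windows ≥ 30 min: 13:15–14:15, 16:00–18:00.
Earliest such window starts at 13:15.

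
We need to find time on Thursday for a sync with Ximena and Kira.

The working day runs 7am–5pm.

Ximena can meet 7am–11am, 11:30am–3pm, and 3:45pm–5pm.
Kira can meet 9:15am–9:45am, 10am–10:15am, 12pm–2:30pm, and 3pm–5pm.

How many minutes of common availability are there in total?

Ximena ∩ Kira: 09:15–09:45, 10:00–10:15, 12:00–14:30, 15:45–17:00.
Total common minutes: 30 + 15 + 150 + 75 = 270.

270 minutes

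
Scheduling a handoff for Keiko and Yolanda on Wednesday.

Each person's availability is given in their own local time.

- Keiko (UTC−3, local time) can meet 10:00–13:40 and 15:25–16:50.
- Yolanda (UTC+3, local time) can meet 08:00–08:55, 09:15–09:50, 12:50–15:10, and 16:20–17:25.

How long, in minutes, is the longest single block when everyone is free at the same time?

Keiko → UTC: 13:00–16:40, 18:25–19:50.
Yolanda → UTC: 05:00–05:55, 06:15–06:50, 09:50–12:10, 13:20–14:25.
Keiko ∩ Yolanda: 13:20–14:25.
Single common window of 65 minutes.

65 minutes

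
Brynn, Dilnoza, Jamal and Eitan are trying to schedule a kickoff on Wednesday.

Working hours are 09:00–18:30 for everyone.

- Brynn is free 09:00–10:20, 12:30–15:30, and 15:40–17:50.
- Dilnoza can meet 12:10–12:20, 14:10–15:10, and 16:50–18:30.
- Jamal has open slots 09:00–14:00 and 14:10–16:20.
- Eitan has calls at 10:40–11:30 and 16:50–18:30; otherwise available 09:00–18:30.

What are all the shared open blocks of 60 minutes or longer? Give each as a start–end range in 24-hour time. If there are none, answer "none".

14:10–15:10

Eitan free within 09:00–18:30: 09:00–10:40, 11:30–16:50.
Brynn ∩ Dilnoza: 14:10–15:10, 16:50–17:50.
Brynn ∩ Dilnoza ∩ Jamal: 14:10–15:10.
Brynn ∩ Dilnoza ∩ Jamal ∩ Eitan: 14:10–15:10.
Windows ≥ 60 min: 14:10–15:10.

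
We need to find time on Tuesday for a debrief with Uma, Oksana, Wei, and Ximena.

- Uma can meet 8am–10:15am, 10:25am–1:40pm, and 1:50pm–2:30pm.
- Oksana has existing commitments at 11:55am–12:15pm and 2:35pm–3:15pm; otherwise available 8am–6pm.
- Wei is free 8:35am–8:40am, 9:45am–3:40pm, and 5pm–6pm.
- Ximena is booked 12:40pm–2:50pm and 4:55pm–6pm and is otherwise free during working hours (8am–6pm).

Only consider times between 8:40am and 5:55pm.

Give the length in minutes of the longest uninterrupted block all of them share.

90 minutes

Oksana free within 08:00–18:00: 08:00–11:55, 12:15–14:35, 15:15–18:00.
Ximena free within 08:00–18:00: 08:00–12:40, 14:50–16:55.
Uma ∩ Oksana: 08:00–10:15, 10:25–11:55, 12:15–13:40, 13:50–14:30.
Uma ∩ Oksana ∩ Wei: 08:35–08:40, 09:45–10:15, 10:25–11:55, 12:15–13:40, 13:50–14:30.
Uma ∩ Oksana ∩ Wei ∩ Ximena: 08:35–08:40, 09:45–10:15, 10:25–11:55, 12:15–12:40.
Restricted to 08:40–17:55: 09:45–10:15, 10:25–11:55, 12:15–12:40.
Common window lengths: 30, 90, 25 min; longest is 90.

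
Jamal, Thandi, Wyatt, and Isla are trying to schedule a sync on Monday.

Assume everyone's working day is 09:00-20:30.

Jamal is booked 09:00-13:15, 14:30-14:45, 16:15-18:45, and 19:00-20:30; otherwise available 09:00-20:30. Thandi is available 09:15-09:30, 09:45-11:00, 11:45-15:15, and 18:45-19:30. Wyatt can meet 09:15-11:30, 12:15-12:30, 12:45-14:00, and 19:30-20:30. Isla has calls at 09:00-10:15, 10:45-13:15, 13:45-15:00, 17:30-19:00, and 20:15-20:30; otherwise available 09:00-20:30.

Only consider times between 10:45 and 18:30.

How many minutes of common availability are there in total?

Jamal free within 09:00–20:30: 13:15–14:30, 14:45–16:15, 18:45–19:00.
Isla free within 09:00–20:30: 10:15–10:45, 13:15–13:45, 15:00–17:30, 19:00–20:15.
Jamal ∩ Thandi: 13:15–14:30, 14:45–15:15, 18:45–19:00.
Jamal ∩ Thandi ∩ Wyatt: 13:15–14:00.
Jamal ∩ Thandi ∩ Wyatt ∩ Isla: 13:15–13:45.
Restricted to 10:45–18:30: 13:15–13:45.
Total common minutes: 30.

30 minutes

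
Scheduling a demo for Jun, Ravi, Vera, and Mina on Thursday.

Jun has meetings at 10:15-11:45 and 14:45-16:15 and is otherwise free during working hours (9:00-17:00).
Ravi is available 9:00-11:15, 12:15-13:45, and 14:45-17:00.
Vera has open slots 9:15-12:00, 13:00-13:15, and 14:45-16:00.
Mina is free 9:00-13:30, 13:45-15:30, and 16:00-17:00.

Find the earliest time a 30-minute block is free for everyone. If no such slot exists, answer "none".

09:15

Jun free within 09:00–17:00: 09:00–10:15, 11:45–14:45, 16:15–17:00.
Jun ∩ Ravi: 09:00–10:15, 12:15–13:45, 16:15–17:00.
Jun ∩ Ravi ∩ Vera: 09:15–10:15, 13:00–13:15.
Jun ∩ Ravi ∩ Vera ∩ Mina: 09:15–10:15, 13:00–13:15.
Windows ≥ 30 min: 09:15–10:15.
Earliest such window starts at 09:15.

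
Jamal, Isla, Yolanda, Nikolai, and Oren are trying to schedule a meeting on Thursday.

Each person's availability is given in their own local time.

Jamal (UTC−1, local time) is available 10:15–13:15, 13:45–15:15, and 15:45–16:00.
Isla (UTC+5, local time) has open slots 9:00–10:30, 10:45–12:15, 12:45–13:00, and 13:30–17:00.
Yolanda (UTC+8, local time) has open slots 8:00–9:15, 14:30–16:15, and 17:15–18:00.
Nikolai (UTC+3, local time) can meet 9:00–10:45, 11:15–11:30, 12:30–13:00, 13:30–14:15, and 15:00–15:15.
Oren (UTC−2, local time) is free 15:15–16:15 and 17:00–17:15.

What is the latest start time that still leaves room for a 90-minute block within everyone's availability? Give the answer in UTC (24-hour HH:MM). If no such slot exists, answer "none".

Jamal → UTC: 11:15–14:15, 14:45–16:15, 16:45–17:00.
Isla → UTC: 04:00–05:30, 05:45–07:15, 07:45–08:00, 08:30–12:00.
Yolanda → UTC: 00:00–01:15, 06:30–08:15, 09:15–10:00.
Nikolai → UTC: 06:00–07:45, 08:15–08:30, 09:30–10:00, 10:30–11:15, 12:00–12:15.
Oren → UTC: 17:15–18:15, 19:00–19:15.
Jamal ∩ Isla: 11:15–12:00.
Jamal ∩ Isla ∩ Yolanda: (none).
Jamal ∩ Isla ∩ Yolanda ∩ Nikolai: (none).
Jamal ∩ Isla ∩ Yolanda ∩ Nikolai ∩ Oren: (none).
Windows ≥ 90 min: (none).

none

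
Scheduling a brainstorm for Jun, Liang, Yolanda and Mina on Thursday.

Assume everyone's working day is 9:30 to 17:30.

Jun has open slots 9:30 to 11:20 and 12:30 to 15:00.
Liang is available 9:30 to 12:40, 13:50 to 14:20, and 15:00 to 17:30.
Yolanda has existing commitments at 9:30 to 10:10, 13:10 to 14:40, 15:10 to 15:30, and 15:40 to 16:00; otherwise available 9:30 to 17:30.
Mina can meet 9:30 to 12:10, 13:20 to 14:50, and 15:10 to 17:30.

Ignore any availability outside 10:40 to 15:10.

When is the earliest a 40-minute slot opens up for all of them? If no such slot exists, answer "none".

Yolanda free within 09:30–17:30: 10:10–13:10, 14:40–15:10, 15:30–15:40, 16:00–17:30.
Jun ∩ Liang: 09:30–11:20, 12:30–12:40, 13:50–14:20.
Jun ∩ Liang ∩ Yolanda: 10:10–11:20, 12:30–12:40.
Jun ∩ Liang ∩ Yolanda ∩ Mina: 10:10–11:20.
Restricted to 10:40–15:10: 10:40–11:20.
Windows ≥ 40 min: 10:40–11:20.
Earliest such window starts at 10:40.

10:40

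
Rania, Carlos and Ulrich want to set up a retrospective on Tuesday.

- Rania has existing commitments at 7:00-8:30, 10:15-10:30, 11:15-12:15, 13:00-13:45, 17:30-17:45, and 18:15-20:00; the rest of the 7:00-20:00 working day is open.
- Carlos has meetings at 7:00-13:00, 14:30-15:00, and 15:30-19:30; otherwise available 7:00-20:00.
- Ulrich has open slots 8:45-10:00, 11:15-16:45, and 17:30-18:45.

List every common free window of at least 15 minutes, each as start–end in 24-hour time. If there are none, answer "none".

Rania free within 07:00–20:00: 08:30–10:15, 10:30–11:15, 12:15–13:00, 13:45–17:30, 17:45–18:15.
Carlos free within 07:00–20:00: 13:00–14:30, 15:00–15:30, 19:30–20:00.
Rania ∩ Carlos: 13:45–14:30, 15:00–15:30.
Rania ∩ Carlos ∩ Ulrich: 13:45–14:30, 15:00–15:30.
Windows ≥ 15 min: 13:45–14:30, 15:00–15:30.

13:45–14:30, 15:00–15:30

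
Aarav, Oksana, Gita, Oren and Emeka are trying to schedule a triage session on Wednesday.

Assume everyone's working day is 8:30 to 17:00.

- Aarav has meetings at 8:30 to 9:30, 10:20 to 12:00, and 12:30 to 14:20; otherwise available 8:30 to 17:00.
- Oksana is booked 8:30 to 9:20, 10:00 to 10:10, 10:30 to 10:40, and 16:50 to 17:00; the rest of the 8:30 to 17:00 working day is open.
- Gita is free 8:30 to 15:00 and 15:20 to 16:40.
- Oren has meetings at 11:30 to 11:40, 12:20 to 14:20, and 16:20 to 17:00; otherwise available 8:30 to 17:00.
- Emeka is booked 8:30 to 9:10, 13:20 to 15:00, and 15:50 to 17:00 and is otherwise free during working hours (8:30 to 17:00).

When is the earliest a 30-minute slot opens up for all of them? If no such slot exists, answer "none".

Aarav free within 08:30–17:00: 09:30–10:20, 12:00–12:30, 14:20–17:00.
Oksana free within 08:30–17:00: 09:20–10:00, 10:10–10:30, 10:40–16:50.
Oren free within 08:30–17:00: 08:30–11:30, 11:40–12:20, 14:20–16:20.
Emeka free within 08:30–17:00: 09:10–13:20, 15:00–15:50.
Aarav ∩ Oksana: 09:30–10:00, 10:10–10:20, 12:00–12:30, 14:20–16:50.
Aarav ∩ Oksana ∩ Gita: 09:30–10:00, 10:10–10:20, 12:00–12:30, 14:20–15:00, 15:20–16:40.
Aarav ∩ Oksana ∩ Gita ∩ Oren: 09:30–10:00, 10:10–10:20, 12:00–12:20, 14:20–15:00, 15:20–16:20.
Aarav ∩ Oksana ∩ Gita ∩ Oren ∩ Emeka: 09:30–10:00, 10:10–10:20, 12:00–12:20, 15:20–15:50.
Windows ≥ 30 min: 09:30–10:00, 15:20–15:50.
Earliest such window starts at 09:30.

09:30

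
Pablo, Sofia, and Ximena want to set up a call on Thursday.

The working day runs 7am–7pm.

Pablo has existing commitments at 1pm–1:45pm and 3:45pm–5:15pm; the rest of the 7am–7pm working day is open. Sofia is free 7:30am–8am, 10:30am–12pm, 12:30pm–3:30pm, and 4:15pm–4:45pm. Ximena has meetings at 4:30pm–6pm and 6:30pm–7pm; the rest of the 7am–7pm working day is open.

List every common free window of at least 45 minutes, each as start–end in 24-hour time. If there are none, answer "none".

10:30–12:00, 13:45–15:30

Pablo free within 07:00–19:00: 07:00–13:00, 13:45–15:45, 17:15–19:00.
Ximena free within 07:00–19:00: 07:00–16:30, 18:00–18:30.
Pablo ∩ Sofia: 07:30–08:00, 10:30–12:00, 12:30–13:00, 13:45–15:30.
Pablo ∩ Sofia ∩ Ximena: 07:30–08:00, 10:30–12:00, 12:30–13:00, 13:45–15:30.
Windows ≥ 45 min: 10:30–12:00, 13:45–15:30.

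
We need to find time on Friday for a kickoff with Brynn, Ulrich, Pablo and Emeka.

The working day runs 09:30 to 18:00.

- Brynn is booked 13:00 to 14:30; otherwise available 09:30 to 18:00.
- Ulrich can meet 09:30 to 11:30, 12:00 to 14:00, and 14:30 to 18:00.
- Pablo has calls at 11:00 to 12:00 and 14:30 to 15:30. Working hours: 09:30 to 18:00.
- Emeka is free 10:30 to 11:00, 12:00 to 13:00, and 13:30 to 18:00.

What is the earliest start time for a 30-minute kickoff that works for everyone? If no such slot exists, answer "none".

10:30

Brynn free within 09:30–18:00: 09:30–13:00, 14:30–18:00.
Pablo free within 09:30–18:00: 09:30–11:00, 12:00–14:30, 15:30–18:00.
Brynn ∩ Ulrich: 09:30–11:30, 12:00–13:00, 14:30–18:00.
Brynn ∩ Ulrich ∩ Pablo: 09:30–11:00, 12:00–13:00, 15:30–18:00.
Brynn ∩ Ulrich ∩ Pablo ∩ Emeka: 10:30–11:00, 12:00–13:00, 15:30–18:00.
Windows ≥ 30 min: 10:30–11:00, 12:00–13:00, 15:30–18:00.
Earliest such window starts at 10:30.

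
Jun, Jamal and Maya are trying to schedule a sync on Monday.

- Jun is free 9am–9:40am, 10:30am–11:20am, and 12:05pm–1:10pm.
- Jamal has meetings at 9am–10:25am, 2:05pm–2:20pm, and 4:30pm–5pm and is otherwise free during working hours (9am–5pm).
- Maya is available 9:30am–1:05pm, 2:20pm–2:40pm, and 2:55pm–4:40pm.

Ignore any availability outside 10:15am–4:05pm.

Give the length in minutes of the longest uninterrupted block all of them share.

60 minutes

Jamal free within 09:00–17:00: 10:25–14:05, 14:20–16:30.
Jun ∩ Jamal: 10:30–11:20, 12:05–13:10.
Jun ∩ Jamal ∩ Maya: 10:30–11:20, 12:05–13:05.
Restricted to 10:15–16:05: 10:30–11:20, 12:05–13:05.
Common window lengths: 50, 60 min; longest is 60.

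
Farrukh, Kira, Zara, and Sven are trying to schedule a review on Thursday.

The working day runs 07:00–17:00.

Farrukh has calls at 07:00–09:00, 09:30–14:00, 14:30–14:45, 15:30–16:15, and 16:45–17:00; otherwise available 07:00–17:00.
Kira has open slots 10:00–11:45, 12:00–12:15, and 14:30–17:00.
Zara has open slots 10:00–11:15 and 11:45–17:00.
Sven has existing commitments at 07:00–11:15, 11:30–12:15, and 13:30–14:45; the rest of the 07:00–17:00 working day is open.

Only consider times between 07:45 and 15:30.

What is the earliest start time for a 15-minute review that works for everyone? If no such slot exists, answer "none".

Farrukh free within 07:00–17:00: 09:00–09:30, 14:00–14:30, 14:45–15:30, 16:15–16:45.
Sven free within 07:00–17:00: 11:15–11:30, 12:15–13:30, 14:45–17:00.
Farrukh ∩ Kira: 14:45–15:30, 16:15–16:45.
Farrukh ∩ Kira ∩ Zara: 14:45–15:30, 16:15–16:45.
Farrukh ∩ Kira ∩ Zara ∩ Sven: 14:45–15:30, 16:15–16:45.
Restricted to 07:45–15:30: 14:45–15:30.
Windows ≥ 15 min: 14:45–15:30.
Earliest such window starts at 14:45.

14:45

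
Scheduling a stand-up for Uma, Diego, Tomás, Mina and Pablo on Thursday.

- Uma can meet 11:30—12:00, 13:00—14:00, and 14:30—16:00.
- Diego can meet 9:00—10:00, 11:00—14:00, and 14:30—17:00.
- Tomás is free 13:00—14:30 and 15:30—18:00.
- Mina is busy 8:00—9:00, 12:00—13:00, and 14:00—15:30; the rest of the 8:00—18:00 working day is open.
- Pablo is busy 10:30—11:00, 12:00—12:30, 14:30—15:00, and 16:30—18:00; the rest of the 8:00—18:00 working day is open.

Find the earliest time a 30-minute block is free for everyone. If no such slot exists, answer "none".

Mina free within 08:00–18:00: 09:00–12:00, 13:00–14:00, 15:30–18:00.
Pablo free within 08:00–18:00: 08:00–10:30, 11:00–12:00, 12:30–14:30, 15:00–16:30.
Uma ∩ Diego: 11:30–12:00, 13:00–14:00, 14:30–16:00.
Uma ∩ Diego ∩ Tomás: 13:00–14:00, 15:30–16:00.
Uma ∩ Diego ∩ Tomás ∩ Mina: 13:00–14:00, 15:30–16:00.
Uma ∩ Diego ∩ Tomás ∩ Mina ∩ Pablo: 13:00–14:00, 15:30–16:00.
Windows ≥ 30 min: 13:00–14:00, 15:30–16:00.
Earliest such window starts at 13:00.

13:00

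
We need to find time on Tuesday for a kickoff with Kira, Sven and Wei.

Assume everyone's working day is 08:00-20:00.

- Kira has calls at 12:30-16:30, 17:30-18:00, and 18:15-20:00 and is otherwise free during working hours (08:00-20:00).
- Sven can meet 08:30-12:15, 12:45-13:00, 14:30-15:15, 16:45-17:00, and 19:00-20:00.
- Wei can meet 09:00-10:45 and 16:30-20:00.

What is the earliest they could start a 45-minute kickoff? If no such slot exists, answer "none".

Kira free within 08:00–20:00: 08:00–12:30, 16:30–17:30, 18:00–18:15.
Kira ∩ Sven: 08:30–12:15, 16:45–17:00.
Kira ∩ Sven ∩ Wei: 09:00–10:45, 16:45–17:00.
Windows ≥ 45 min: 09:00–10:45.
Earliest such window starts at 09:00.

09:00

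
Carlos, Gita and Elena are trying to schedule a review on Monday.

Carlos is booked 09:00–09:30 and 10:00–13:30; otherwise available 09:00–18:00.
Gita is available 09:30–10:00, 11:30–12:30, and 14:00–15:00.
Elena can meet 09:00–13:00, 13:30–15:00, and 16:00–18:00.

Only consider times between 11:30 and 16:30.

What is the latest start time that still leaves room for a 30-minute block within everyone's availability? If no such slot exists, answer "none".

Carlos free within 09:00–18:00: 09:30–10:00, 13:30–18:00.
Carlos ∩ Gita: 09:30–10:00, 14:00–15:00.
Carlos ∩ Gita ∩ Elena: 09:30–10:00, 14:00–15:00.
Restricted to 11:30–16:30: 14:00–15:00.
Windows ≥ 30 min: 14:00–15:00.
Latest start in the last window 14:00–15:00 is 15:00 − 30 min = 14:30.

14:30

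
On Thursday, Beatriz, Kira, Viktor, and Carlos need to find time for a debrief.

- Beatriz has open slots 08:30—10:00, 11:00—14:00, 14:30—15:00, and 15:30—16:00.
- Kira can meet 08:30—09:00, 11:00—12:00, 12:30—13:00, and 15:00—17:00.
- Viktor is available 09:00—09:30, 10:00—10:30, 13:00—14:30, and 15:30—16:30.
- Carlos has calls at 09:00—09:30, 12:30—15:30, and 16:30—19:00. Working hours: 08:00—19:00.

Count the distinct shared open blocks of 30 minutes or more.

1

Carlos free within 08:00–19:00: 08:00–09:00, 09:30–12:30, 15:30–16:30.
Beatriz ∩ Kira: 08:30–09:00, 11:00–12:00, 12:30–13:00, 15:30–16:00.
Beatriz ∩ Kira ∩ Viktor: 15:30–16:00.
Beatriz ∩ Kira ∩ Viktor ∩ Carlos: 15:30–16:00.
Windows ≥ 30 min: 15:30–16:00.
That's 1 window.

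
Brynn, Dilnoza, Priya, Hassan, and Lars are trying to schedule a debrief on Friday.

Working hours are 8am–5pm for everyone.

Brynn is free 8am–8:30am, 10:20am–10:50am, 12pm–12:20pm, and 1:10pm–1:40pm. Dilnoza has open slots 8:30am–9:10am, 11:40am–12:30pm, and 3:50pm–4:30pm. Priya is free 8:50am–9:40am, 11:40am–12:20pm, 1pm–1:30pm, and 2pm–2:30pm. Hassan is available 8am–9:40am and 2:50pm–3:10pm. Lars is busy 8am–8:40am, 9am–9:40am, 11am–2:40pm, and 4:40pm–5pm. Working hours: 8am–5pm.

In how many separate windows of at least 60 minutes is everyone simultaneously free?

Lars free within 08:00–17:00: 08:40–09:00, 09:40–11:00, 14:40–16:40.
Brynn ∩ Dilnoza: 12:00–12:20.
Brynn ∩ Dilnoza ∩ Priya: 12:00–12:20.
Brynn ∩ Dilnoza ∩ Priya ∩ Hassan: (none).
Brynn ∩ Dilnoza ∩ Priya ∩ Hassan ∩ Lars: (none).
Windows ≥ 60 min: (none).
That's 0 windows.

0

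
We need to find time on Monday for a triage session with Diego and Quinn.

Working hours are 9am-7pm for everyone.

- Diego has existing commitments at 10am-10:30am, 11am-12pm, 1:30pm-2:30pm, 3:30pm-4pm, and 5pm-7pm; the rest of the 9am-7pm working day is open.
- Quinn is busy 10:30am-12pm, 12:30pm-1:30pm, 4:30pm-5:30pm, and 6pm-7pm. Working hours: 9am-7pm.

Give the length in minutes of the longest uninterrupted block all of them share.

60 minutes

Diego free within 09:00–19:00: 09:00–10:00, 10:30–11:00, 12:00–13:30, 14:30–15:30, 16:00–17:00.
Quinn free within 09:00–19:00: 09:00–10:30, 12:00–12:30, 13:30–16:30, 17:30–18:00.
Diego ∩ Quinn: 09:00–10:00, 12:00–12:30, 14:30–15:30, 16:00–16:30.
Common window lengths: 60, 30, 60, 30 min; longest is 60.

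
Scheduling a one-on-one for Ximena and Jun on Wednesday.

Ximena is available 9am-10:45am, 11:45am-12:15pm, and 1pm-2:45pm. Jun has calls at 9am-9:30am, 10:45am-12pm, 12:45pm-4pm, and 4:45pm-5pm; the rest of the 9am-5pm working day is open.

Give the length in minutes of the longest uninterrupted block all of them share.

Jun free within 09:00–17:00: 09:30–10:45, 12:00–12:45, 16:00–16:45.
Ximena ∩ Jun: 09:30–10:45, 12:00–12:15.
Common window lengths: 75, 15 min; longest is 75.

75 minutes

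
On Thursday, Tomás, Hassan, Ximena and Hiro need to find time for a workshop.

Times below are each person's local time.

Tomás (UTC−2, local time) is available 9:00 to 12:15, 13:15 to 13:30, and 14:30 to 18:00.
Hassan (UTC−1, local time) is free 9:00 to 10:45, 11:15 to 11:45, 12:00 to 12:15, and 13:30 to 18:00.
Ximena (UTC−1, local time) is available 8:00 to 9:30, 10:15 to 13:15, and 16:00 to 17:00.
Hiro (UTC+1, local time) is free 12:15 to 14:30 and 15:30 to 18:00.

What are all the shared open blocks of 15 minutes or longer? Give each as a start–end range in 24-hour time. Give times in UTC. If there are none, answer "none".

11:15–11:45, 12:15–12:45, 13:00–13:15

Tomás → UTC: 11:00–14:15, 15:15–15:30, 16:30–20:00.
Hassan → UTC: 10:00–11:45, 12:15–12:45, 13:00–13:15, 14:30–19:00.
Ximena → UTC: 09:00–10:30, 11:15–14:15, 17:00–18:00.
Hiro → UTC: 11:15–13:30, 14:30–17:00.
Tomás ∩ Hassan: 11:00–11:45, 12:15–12:45, 13:00–13:15, 15:15–15:30, 16:30–19:00.
Tomás ∩ Hassan ∩ Ximena: 11:15–11:45, 12:15–12:45, 13:00–13:15, 17:00–18:00.
Tomás ∩ Hassan ∩ Ximena ∩ Hiro: 11:15–11:45, 12:15–12:45, 13:00–13:15.
Windows ≥ 15 min: 11:15–11:45, 12:15–12:45, 13:00–13:15.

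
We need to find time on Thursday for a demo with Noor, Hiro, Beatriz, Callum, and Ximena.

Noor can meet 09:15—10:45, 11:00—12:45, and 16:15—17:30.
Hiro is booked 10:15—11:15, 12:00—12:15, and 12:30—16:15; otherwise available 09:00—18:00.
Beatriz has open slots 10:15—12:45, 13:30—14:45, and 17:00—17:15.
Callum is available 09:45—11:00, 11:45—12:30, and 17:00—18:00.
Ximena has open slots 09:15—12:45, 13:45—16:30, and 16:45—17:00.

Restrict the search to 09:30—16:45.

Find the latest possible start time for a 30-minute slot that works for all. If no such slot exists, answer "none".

none

Hiro free within 09:00–18:00: 09:00–10:15, 11:15–12:00, 12:15–12:30, 16:15–18:00.
Noor ∩ Hiro: 09:15–10:15, 11:15–12:00, 12:15–12:30, 16:15–17:30.
Noor ∩ Hiro ∩ Beatriz: 11:15–12:00, 12:15–12:30, 17:00–17:15.
Noor ∩ Hiro ∩ Beatriz ∩ Callum: 11:45–12:00, 12:15–12:30, 17:00–17:15.
Noor ∩ Hiro ∩ Beatriz ∩ Callum ∩ Ximena: 11:45–12:00, 12:15–12:30.
Restricted to 09:30–16:45: 11:45–12:00, 12:15–12:30.
Windows ≥ 30 min: (none).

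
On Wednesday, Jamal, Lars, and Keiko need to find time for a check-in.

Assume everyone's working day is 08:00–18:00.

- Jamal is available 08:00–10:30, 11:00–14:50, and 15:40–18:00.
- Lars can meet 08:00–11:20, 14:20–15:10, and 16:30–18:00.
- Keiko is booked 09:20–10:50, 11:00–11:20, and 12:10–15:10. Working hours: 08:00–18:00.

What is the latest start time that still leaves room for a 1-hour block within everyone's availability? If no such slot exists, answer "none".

Keiko free within 08:00–18:00: 08:00–09:20, 10:50–11:00, 11:20–12:10, 15:10–18:00.
Jamal ∩ Lars: 08:00–10:30, 11:00–11:20, 14:20–14:50, 16:30–18:00.
Jamal ∩ Lars ∩ Keiko: 08:00–09:20, 16:30–18:00.
Windows ≥ 60 min: 08:00–09:20, 16:30–18:00.
Latest start in the last window 16:30–18:00 is 18:00 − 60 min = 17:00.

17:00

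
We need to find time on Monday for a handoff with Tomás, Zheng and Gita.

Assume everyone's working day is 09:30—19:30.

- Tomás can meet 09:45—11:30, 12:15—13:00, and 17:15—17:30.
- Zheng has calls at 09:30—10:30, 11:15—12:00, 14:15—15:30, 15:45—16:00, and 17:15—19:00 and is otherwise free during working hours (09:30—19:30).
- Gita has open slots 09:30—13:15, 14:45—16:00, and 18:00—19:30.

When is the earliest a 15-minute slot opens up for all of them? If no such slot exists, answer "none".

10:30

Zheng free within 09:30–19:30: 10:30–11:15, 12:00–14:15, 15:30–15:45, 16:00–17:15, 19:00–19:30.
Tomás ∩ Zheng: 10:30–11:15, 12:15–13:00.
Tomás ∩ Zheng ∩ Gita: 10:30–11:15, 12:15–13:00.
Windows ≥ 15 min: 10:30–11:15, 12:15–13:00.
Earliest such window starts at 10:30.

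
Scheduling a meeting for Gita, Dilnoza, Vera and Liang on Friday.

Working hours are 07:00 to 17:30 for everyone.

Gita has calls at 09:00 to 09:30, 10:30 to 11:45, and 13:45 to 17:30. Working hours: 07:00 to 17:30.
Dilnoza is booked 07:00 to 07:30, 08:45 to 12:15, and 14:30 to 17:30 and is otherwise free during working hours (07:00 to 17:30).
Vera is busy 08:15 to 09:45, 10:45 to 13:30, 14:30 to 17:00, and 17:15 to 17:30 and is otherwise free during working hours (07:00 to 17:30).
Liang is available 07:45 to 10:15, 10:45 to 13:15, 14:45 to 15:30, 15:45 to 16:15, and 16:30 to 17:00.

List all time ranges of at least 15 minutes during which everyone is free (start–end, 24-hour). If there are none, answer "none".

Gita free within 07:00–17:30: 07:00–09:00, 09:30–10:30, 11:45–13:45.
Dilnoza free within 07:00–17:30: 07:30–08:45, 12:15–14:30.
Vera free within 07:00–17:30: 07:00–08:15, 09:45–10:45, 13:30–14:30, 17:00–17:15.
Gita ∩ Dilnoza: 07:30–08:45, 12:15–13:45.
Gita ∩ Dilnoza ∩ Vera: 07:30–08:15, 13:30–13:45.
Gita ∩ Dilnoza ∩ Vera ∩ Liang: 07:45–08:15.
Windows ≥ 15 min: 07:45–08:15.

07:45–08:15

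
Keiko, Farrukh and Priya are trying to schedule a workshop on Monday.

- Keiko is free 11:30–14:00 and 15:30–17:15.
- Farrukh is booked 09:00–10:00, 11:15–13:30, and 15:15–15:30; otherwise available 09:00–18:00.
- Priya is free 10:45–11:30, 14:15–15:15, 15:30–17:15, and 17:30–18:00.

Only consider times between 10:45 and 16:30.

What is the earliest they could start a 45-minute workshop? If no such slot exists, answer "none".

Farrukh free within 09:00–18:00: 10:00–11:15, 13:30–15:15, 15:30–18:00.
Keiko ∩ Farrukh: 13:30–14:00, 15:30–17:15.
Keiko ∩ Farrukh ∩ Priya: 15:30–17:15.
Restricted to 10:45–16:30: 15:30–16:30.
Windows ≥ 45 min: 15:30–16:30.
Earliest such window starts at 15:30.

15:30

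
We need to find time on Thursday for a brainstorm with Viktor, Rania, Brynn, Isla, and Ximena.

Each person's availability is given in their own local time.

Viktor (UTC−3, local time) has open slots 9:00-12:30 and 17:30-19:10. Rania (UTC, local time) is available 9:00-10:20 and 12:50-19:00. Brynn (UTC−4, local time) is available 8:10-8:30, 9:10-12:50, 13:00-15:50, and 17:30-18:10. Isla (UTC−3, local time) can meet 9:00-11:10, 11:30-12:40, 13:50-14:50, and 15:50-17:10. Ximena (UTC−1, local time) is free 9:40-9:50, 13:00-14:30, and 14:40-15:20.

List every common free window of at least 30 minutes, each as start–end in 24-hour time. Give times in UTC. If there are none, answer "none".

14:30–15:30

Viktor → UTC: 12:00–15:30, 20:30–22:10.
Rania → UTC: 09:00–10:20, 12:50–19:00.
Brynn → UTC: 12:10–12:30, 13:10–16:50, 17:00–19:50, 21:30–22:10.
Isla → UTC: 12:00–14:10, 14:30–15:40, 16:50–17:50, 18:50–20:10.
Ximena → UTC: 10:40–10:50, 14:00–15:30, 15:40–16:20.
Viktor ∩ Rania: 12:50–15:30.
Viktor ∩ Rania ∩ Brynn: 13:10–15:30.
Viktor ∩ Rania ∩ Brynn ∩ Isla: 13:10–14:10, 14:30–15:30.
Viktor ∩ Rania ∩ Brynn ∩ Isla ∩ Ximena: 14:00–14:10, 14:30–15:30.
Windows ≥ 30 min: 14:30–15:30.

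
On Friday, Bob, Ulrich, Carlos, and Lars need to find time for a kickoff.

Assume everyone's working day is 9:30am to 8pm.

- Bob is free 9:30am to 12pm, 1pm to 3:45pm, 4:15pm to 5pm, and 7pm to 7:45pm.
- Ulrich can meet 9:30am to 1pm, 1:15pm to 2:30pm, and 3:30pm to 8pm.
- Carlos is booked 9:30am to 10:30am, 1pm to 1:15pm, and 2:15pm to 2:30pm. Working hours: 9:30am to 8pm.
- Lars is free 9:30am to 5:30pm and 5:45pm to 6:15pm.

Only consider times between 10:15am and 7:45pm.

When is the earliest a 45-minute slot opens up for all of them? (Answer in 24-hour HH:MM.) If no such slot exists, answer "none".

10:30

Carlos free within 09:30–20:00: 10:30–13:00, 13:15–14:15, 14:30–20:00.
Bob ∩ Ulrich: 09:30–12:00, 13:15–14:30, 15:30–15:45, 16:15–17:00, 19:00–19:45.
Bob ∩ Ulrich ∩ Carlos: 10:30–12:00, 13:15–14:15, 15:30–15:45, 16:15–17:00, 19:00–19:45.
Bob ∩ Ulrich ∩ Carlos ∩ Lars: 10:30–12:00, 13:15–14:15, 15:30–15:45, 16:15–17:00.
Restricted to 10:15–19:45: 10:30–12:00, 13:15–14:15, 15:30–15:45, 16:15–17:00.
Windows ≥ 45 min: 10:30–12:00, 13:15–14:15, 16:15–17:00.
Earliest such window starts at 10:30.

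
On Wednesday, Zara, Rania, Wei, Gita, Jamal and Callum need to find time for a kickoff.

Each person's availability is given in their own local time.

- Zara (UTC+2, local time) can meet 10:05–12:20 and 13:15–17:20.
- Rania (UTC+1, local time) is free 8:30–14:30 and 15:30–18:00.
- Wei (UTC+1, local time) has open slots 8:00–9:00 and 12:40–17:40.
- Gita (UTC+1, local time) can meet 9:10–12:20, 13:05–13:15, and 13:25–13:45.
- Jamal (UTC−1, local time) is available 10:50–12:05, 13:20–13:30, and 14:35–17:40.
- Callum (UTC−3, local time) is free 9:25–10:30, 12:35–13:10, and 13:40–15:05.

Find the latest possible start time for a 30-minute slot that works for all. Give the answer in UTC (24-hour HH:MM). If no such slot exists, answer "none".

none

Zara → UTC: 08:05–10:20, 11:15–15:20.
Rania → UTC: 07:30–13:30, 14:30–17:00.
Wei → UTC: 07:00–08:00, 11:40–16:40.
Gita → UTC: 08:10–11:20, 12:05–12:15, 12:25–12:45.
Jamal → UTC: 11:50–13:05, 14:20–14:30, 15:35–18:40.
Callum → UTC: 12:25–13:30, 15:35–16:10, 16:40–18:05.
Zara ∩ Rania: 08:05–10:20, 11:15–13:30, 14:30–15:20.
Zara ∩ Rania ∩ Wei: 11:40–13:30, 14:30–15:20.
Zara ∩ Rania ∩ Wei ∩ Gita: 12:05–12:15, 12:25–12:45.
Zara ∩ Rania ∩ Wei ∩ Gita ∩ Jamal: 12:05–12:15, 12:25–12:45.
Zara ∩ Rania ∩ Wei ∩ Gita ∩ Jamal ∩ Callum: 12:25–12:45.
Windows ≥ 30 min: (none).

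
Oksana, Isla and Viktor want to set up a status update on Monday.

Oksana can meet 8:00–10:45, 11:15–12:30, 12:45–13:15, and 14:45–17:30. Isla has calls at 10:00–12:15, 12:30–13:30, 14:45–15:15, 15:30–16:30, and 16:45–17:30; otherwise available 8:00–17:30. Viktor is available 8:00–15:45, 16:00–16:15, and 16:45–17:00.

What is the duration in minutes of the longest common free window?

Isla free within 08:00–17:30: 08:00–10:00, 12:15–12:30, 13:30–14:45, 15:15–15:30, 16:30–16:45.
Oksana ∩ Isla: 08:00–10:00, 12:15–12:30, 15:15–15:30, 16:30–16:45.
Oksana ∩ Isla ∩ Viktor: 08:00–10:00, 12:15–12:30, 15:15–15:30.
Common window lengths: 120, 15, 15 min; longest is 120.

120 minutes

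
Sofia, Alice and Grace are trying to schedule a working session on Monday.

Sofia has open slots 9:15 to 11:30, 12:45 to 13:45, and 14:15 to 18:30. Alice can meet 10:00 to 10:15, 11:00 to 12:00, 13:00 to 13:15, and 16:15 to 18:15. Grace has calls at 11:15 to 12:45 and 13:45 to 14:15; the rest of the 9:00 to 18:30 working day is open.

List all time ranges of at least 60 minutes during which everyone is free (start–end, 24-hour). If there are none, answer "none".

Grace free within 09:00–18:30: 09:00–11:15, 12:45–13:45, 14:15–18:30.
Sofia ∩ Alice: 10:00–10:15, 11:00–11:30, 13:00–13:15, 16:15–18:15.
Sofia ∩ Alice ∩ Grace: 10:00–10:15, 11:00–11:15, 13:00–13:15, 16:15–18:15.
Windows ≥ 60 min: 16:15–18:15.

16:15–18:15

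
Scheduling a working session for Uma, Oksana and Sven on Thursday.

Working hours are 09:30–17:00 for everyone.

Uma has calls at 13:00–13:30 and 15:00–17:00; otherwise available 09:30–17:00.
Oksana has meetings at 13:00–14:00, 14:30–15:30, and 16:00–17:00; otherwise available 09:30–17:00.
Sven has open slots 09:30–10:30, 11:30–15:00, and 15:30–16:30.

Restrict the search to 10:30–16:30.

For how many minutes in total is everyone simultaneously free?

Uma free within 09:30–17:00: 09:30–13:00, 13:30–15:00.
Oksana free within 09:30–17:00: 09:30–13:00, 14:00–14:30, 15:30–16:00.
Uma ∩ Oksana: 09:30–13:00, 14:00–14:30.
Uma ∩ Oksana ∩ Sven: 09:30–10:30, 11:30–13:00, 14:00–14:30.
Restricted to 10:30–16:30: 11:30–13:00, 14:00–14:30.
Total common minutes: 90 + 30 = 120.

120 minutes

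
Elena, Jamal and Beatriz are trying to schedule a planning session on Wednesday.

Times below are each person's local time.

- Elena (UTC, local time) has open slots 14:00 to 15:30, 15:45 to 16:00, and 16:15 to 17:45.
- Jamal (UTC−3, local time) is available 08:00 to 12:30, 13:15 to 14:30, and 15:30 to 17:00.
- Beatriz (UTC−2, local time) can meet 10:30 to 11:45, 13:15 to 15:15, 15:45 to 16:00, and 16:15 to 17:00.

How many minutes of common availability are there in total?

75 minutes

Elena → UTC: 14:00–15:30, 15:45–16:00, 16:15–17:45.
Jamal → UTC: 11:00–15:30, 16:15–17:30, 18:30–20:00.
Beatriz → UTC: 12:30–13:45, 15:15–17:15, 17:45–18:00, 18:15–19:00.
Elena ∩ Jamal: 14:00–15:30, 16:15–17:30.
Elena ∩ Jamal ∩ Beatriz: 15:15–15:30, 16:15–17:15.
Total common minutes: 15 + 60 = 75.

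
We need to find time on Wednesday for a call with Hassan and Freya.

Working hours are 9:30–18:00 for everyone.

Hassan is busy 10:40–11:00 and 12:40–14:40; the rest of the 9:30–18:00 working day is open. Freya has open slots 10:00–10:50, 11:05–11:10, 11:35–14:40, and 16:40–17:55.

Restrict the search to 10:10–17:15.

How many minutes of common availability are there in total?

135 minutes

Hassan free within 09:30–18:00: 09:30–10:40, 11:00–12:40, 14:40–18:00.
Hassan ∩ Freya: 10:00–10:40, 11:05–11:10, 11:35–12:40, 16:40–17:55.
Restricted to 10:10–17:15: 10:10–10:40, 11:05–11:10, 11:35–12:40, 16:40–17:15.
Total common minutes: 30 + 5 + 65 + 35 = 135.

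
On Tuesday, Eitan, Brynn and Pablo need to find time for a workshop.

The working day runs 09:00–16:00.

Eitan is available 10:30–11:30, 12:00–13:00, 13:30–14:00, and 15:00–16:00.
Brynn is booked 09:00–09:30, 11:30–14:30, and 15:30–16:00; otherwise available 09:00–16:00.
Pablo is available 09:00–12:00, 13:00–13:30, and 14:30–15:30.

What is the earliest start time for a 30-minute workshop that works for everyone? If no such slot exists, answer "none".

10:30

Brynn free within 09:00–16:00: 09:30–11:30, 14:30–15:30.
Eitan ∩ Brynn: 10:30–11:30, 15:00–15:30.
Eitan ∩ Brynn ∩ Pablo: 10:30–11:30, 15:00–15:30.
Windows ≥ 30 min: 10:30–11:30, 15:00–15:30.
Earliest such window starts at 10:30.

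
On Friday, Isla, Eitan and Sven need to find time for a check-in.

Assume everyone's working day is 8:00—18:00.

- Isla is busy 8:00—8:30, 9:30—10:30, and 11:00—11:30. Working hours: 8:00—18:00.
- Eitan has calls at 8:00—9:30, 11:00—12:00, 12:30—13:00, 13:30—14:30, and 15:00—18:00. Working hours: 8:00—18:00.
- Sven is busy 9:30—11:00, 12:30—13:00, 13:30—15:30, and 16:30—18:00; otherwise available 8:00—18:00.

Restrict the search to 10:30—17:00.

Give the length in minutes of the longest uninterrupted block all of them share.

30 minutes

Isla free within 08:00–18:00: 08:30–09:30, 10:30–11:00, 11:30–18:00.
Eitan free within 08:00–18:00: 09:30–11:00, 12:00–12:30, 13:00–13:30, 14:30–15:00.
Sven free within 08:00–18:00: 08:00–09:30, 11:00–12:30, 13:00–13:30, 15:30–16:30.
Isla ∩ Eitan: 10:30–11:00, 12:00–12:30, 13:00–13:30, 14:30–15:00.
Isla ∩ Eitan ∩ Sven: 12:00–12:30, 13:00–13:30.
Restricted to 10:30–17:00: 12:00–12:30, 13:00–13:30.
Common window lengths: 30, 30 min; longest is 30.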